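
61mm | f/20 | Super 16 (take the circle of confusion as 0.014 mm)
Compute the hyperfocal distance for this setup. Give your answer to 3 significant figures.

13.4 m

Hyperfocal distance H = f²/(N·c) + f = 61²/(20 × 0.014) + 61 = 3721/0.28 + 61 ≈ 13350.3 mm ≈ 13.4 m.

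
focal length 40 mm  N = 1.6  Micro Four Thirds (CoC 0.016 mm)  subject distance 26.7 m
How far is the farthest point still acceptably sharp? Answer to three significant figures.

Hyperfocal distance H = f²/(N·c) + f = 40²/(1.6 × 0.016) + 40 = 1600/0.0256 + 40 ≈ 62540.0 mm ≈ 62.54 m.
Far limit Df = s·(H − f)/(H − s) = 26700 × (62540.0 − 40) / (62540.0 − 26700) = 26700 × 62500.0 / 35840.0 ≈ 46561 mm ≈ 46.6 m.

46.6 m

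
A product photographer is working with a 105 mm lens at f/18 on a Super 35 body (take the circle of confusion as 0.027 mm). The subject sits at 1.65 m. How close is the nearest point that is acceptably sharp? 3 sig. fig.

Hyperfocal distance H = f²/(N·c) + f = 105²/(18 × 0.027) + 105 = 11025/0.486 + 105 ≈ 22790.2 mm ≈ 22.79 m.
Near limit Dn = s·(H − f)/(H + s − 2f) = 1650 × (22790.2 − 105) / (22790.2 + 1650 − 2 × 105) = 1650 × 22685.2 / 24230.2 ≈ 1544.8 mm ≈ 1.54 m.

1.54 m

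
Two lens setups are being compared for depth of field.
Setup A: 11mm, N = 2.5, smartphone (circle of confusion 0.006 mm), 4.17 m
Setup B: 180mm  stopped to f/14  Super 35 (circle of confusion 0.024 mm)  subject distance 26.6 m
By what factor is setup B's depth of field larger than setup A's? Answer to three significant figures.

2.69

Setup A: H = 11²/(2.5×0.006) + 11 ≈ 8077.7 mm; DoF = Df − Dn = 8608.2 − 2751.4 ≈ 5856.8 mm.
Setup B: H = 180²/(14×0.024) + 180 ≈ 96608.6 mm; DoF = Df − Dn = 36638 − 20879 ≈ 15759 mm.
Ratio = 15759 / 5856.8 ≈ 2.69.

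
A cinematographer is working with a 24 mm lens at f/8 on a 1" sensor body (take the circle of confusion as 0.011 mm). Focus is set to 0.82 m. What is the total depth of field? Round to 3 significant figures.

Hyperfocal distance H = f²/(N·c) + f = 24²/(8 × 0.011) + 24 = 576/0.088 + 24 ≈ 6569.5 mm ≈ 6.569 m.
Near limit Dn = s·(H − f)/(H + s − 2f) = 820 × (6569.5 − 24) / (6569.5 + 820 − 2 × 24) = 820 × 6545.5 / 7341.5 ≈ 731.09 mm.
Far limit Df = s·(H − f)/(H − s) = 820 × (6569.5 − 24) / (6569.5 − 820) = 820 × 6545.5 / 5749.5 ≈ 933.53 mm.
Depth of field = Df − Dn = 933.53 − 731.09 ≈ 202.44 mm.

202 mm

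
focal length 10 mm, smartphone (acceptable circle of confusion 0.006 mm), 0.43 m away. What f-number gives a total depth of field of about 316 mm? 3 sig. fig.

f/13

Write h = H − f = f²/(N·c). The thin-lens limits are Dn = s·h/(h + (s−f)) and Df = s·h/(h − (s−f)), so DoF = Df − Dn = 2·s·(s−f)·h / (h² − (s−f)²).
That is a quadratic in h: DoF·h² − 2·s·(s−f)·h − DoF·(s−f)² = 0 ⇒ h = (s−f)·(s + √(s² + DoF²)) / DoF = 420 × (430 + √(430² + 316²)) / 316 = 420 × (430 + 533.625) / 316 ≈ 1280.8 mm.
Then N = f²/(c·h) = 10² / (0.006 × 1280.8) = 100 / 7.6846 ≈ 13.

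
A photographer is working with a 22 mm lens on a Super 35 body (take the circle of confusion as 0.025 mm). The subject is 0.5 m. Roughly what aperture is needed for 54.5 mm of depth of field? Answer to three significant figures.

Write h = H − f = f²/(N·c). The thin-lens limits are Dn = s·h/(h + (s−f)) and Df = s·h/(h − (s−f)), so DoF = Df − Dn = 2·s·(s−f)·h / (h² − (s−f)²).
That is a quadratic in h: DoF·h² − 2·s·(s−f)·h − DoF·(s−f)² = 0 ⇒ h = (s−f)·(s + √(s² + DoF²)) / DoF = 478 × (500 + √(500² + 54.5²)) / 54.5 = 478 × (500 + 502.961) / 54.5 ≈ 8796.6 mm.
Then N = f²/(c·h) = 22² / (0.025 × 8796.6) = 484 / 219.92 ≈ 2.20.

f/2.20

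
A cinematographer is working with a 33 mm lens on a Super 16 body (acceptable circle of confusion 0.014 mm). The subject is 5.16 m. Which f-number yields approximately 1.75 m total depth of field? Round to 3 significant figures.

Write h = H − f = f²/(N·c). The thin-lens limits are Dn = s·h/(h + (s−f)) and Df = s·h/(h − (s−f)), so DoF = Df − Dn = 2·s·(s−f)·h / (h² − (s−f)²).
That is a quadratic in h: DoF·h² − 2·s·(s−f)·h − DoF·(s−f)² = 0 ⇒ h = (s−f)·(s + √(s² + DoF²)) / DoF = 5127 × (5160 + √(5160² + 1750²)) / 1750 = 5127 × (5160 + 5448.68) / 1750 ≈ 31080 mm.
Then N = f²/(c·h) = 33² / (0.014 × 31080) = 1089 / 435.13 ≈ 2.50.

f/2.50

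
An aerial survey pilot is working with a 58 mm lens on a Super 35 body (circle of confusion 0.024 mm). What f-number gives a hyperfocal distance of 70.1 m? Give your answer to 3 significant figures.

Rearrange H = f²/(N·c) + f for N: N = f² / ((H − f)·c).
N = 58² / ((70100 − 58) × 0.024) = 3364 / 1681 ≈ 2.00.

f/2.00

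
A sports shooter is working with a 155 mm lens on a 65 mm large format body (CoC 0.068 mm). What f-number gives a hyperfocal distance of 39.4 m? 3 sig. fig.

Rearrange H = f²/(N·c) + f for N: N = f² / ((H − f)·c).
N = 155² / ((39400 − 155) × 0.068) = 24025 / 2669 ≈ 9.

f/9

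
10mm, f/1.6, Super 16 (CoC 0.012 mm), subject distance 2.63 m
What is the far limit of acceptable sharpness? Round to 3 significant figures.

Hyperfocal distance H = f²/(N·c) + f = 10²/(1.6 × 0.012) + 10 = 100/0.0192 + 10 ≈ 5218.3 mm ≈ 5.218 m.
Far limit Df = s·(H − f)/(H − s) = 2630 × (5218.3 − 10) / (5218.3 − 2630) = 2630 × 5208.3 / 2588.3 ≈ 5292.2 mm ≈ 5.29 m.

5.29 m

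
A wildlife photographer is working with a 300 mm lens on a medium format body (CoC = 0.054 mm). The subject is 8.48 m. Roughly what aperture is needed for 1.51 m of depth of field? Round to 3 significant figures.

f/18

Write h = H − f = f²/(N·c). The thin-lens limits are Dn = s·h/(h + (s−f)) and Df = s·h/(h − (s−f)), so DoF = Df − Dn = 2·s·(s−f)·h / (h² − (s−f)²).
That is a quadratic in h: DoF·h² − 2·s·(s−f)·h − DoF·(s−f)² = 0 ⇒ h = (s−f)·(s + √(s² + DoF²)) / DoF = 8180 × (8480 + √(8480² + 1510²)) / 1510 = 8180 × (8480 + 8613.39) / 1510 ≈ 92599 mm.
Then N = f²/(c·h) = 300² / (0.054 × 92599) = 90000 / 5000.3 ≈ 18.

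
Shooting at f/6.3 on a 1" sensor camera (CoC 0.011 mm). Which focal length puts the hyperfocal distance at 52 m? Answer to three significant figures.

60.0 mm

From H = f²/(N·c) + f, with f ≪ H: f ≈ √(H·N·c) = √(52000 × 6.3 × 0.011) = √3603.6 ≈ 60.03 mm.
The +f correction barely moves this — solving exactly, f² + N·c·f − N·c·H = 0 ⇒ f = (−N·c + √((N·c)² + 4·N·c·H))/2 = (−0.0693 + √14414)/2 ≈ 59.995 mm, so f ≈ 60.0 mm.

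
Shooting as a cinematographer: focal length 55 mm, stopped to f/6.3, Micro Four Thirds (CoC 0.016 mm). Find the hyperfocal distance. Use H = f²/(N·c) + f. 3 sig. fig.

Hyperfocal distance H = f²/(N·c) + f = 55²/(6.3 × 0.016) + 55 = 3025/0.1008 + 55 ≈ 30064.9 mm ≈ 30.1 m.

30.1 m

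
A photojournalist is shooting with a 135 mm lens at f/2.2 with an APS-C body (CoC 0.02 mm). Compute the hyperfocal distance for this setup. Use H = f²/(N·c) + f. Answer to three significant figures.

Hyperfocal distance H = f²/(N·c) + f = 135²/(2.2 × 0.02) + 135 = 18225/0.044 + 135 ≈ 414339.5 mm ≈ 414 m.

414 m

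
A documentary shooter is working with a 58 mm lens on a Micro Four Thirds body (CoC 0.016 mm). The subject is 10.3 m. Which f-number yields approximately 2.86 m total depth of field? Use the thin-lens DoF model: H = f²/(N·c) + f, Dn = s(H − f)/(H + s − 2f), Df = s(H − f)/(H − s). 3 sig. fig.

f/2.80

Write h = H − f = f²/(N·c). The thin-lens limits are Dn = s·h/(h + (s−f)) and Df = s·h/(h − (s−f)), so DoF = Df − Dn = 2·s·(s−f)·h / (h² − (s−f)²).
That is a quadratic in h: DoF·h² − 2·s·(s−f)·h − DoF·(s−f)² = 0 ⇒ h = (s−f)·(s + √(s² + DoF²)) / DoF = 10242 × (10300 + √(10300² + 2860²)) / 2860 = 10242 × (10300 + 10689.7) / 2860 ≈ 75167 mm.
Then N = f²/(c·h) = 58² / (0.016 × 75167) = 3364 / 1202.7 ≈ 2.80.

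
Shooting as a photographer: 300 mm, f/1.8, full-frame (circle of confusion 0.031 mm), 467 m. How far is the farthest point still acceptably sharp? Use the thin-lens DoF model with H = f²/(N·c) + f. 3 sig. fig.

657 m

Hyperfocal distance H = f²/(N·c) + f = 300²/(1.8 × 0.031) + 300 = 90000/0.0558 + 300 ≈ 1613203.2 mm ≈ 1613 m.
Far limit Df = s·(H − f)/(H − s) = 467000 × (1613203.2 − 300) / (1613203.2 − 467000) = 467000 × 1612903.2 / 1146203.2 ≈ 657149 mm ≈ 657 m.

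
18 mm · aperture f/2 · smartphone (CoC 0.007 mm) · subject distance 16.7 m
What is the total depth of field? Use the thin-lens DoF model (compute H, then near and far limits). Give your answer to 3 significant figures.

50.1 m

Hyperfocal distance H = f²/(N·c) + f = 18²/(2 × 0.007) + 18 = 324/0.014 + 18 ≈ 23160.9 mm ≈ 23.16 m.
Near limit Dn = s·(H − f)/(H + s − 2f) = 16700 × (23160.9 − 18) / (23160.9 + 16700 − 2 × 18) = 16700 × 23142.9 / 39824.9 ≈ 9705 mm.
Far limit Df = s·(H − f)/(H − s) = 16700 × (23160.9 − 18) / (23160.9 − 16700) = 16700 × 23142.9 / 6460.9 ≈ 59820 mm.
Depth of field = Df − Dn = 59820 − 9705 ≈ 50115 mm ≈ 50.1 m.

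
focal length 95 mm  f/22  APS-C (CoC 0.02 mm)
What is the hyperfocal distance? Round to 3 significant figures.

20.6 m

Hyperfocal distance H = f²/(N·c) + f = 95²/(22 × 0.02) + 95 = 9025/0.44 + 95 ≈ 20606.4 mm ≈ 20.6 m.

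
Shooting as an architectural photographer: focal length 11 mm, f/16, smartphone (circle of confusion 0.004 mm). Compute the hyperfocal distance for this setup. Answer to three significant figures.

Hyperfocal distance H = f²/(N·c) + f = 11²/(16 × 0.004) + 11 = 121/0.064 + 11 ≈ 1901.6 mm ≈ 1.90 m.

1.90 m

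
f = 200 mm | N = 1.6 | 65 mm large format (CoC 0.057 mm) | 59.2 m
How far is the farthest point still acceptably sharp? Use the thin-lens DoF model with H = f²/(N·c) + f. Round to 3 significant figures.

68.4 m

Hyperfocal distance H = f²/(N·c) + f = 200²/(1.6 × 0.057) + 200 = 40000/0.0912 + 200 ≈ 438796.5 mm ≈ 438.8 m.
Far limit Df = s·(H − f)/(H − s) = 59200 × (438796.5 − 200) / (438796.5 − 59200) = 59200 × 438596.5 / 379596.5 ≈ 68401 mm ≈ 68.4 m.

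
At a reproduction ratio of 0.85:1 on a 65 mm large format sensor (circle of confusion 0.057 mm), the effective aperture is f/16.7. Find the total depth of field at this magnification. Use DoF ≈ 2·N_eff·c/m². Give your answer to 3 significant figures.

At magnification m, DoF ≈ 2·N_eff·c/m² = 2 × 16.7 × 0.057 / 0.85² = 1.904 / 0.7225 ≈ 2.64 mm.

2.64 mm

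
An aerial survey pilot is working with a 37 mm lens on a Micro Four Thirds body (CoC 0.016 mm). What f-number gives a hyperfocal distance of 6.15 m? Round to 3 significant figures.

Rearrange H = f²/(N·c) + f for N: N = f² / ((H − f)·c).
N = 37² / ((6150 − 37) × 0.016) = 1369 / 97.81 ≈ 14.

f/14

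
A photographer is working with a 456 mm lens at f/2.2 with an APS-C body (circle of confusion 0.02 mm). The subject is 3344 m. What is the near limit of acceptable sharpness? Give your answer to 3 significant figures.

Hyperfocal distance H = f²/(N·c) + f = 456²/(2.2 × 0.02) + 456 = 207936/0.044 + 456 ≈ 4726274.2 mm ≈ 4726 m.
Near limit Dn = s·(H − f)/(H + s − 2f) = 3344000 × (4726274.2 − 456) / (4726274.2 + 3344000 − 2 × 456) = 3344000 × 4725818.2 / 8069362.2 ≈ 1958412 mm ≈ 1960 m.

1960 m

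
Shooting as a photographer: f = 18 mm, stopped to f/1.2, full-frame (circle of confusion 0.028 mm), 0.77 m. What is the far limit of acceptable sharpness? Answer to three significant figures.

Hyperfocal distance H = f²/(N·c) + f = 18²/(1.2 × 0.028) + 18 = 324/0.0336 + 18 ≈ 9660.9 mm ≈ 9.661 m.
Far limit Df = s·(H − f)/(H − s) = 770 × (9660.9 − 18) / (9660.9 − 770) = 770 × 9642.9 / 8890.9 ≈ 835.13 mm ≈ 0.835 m.

0.835 m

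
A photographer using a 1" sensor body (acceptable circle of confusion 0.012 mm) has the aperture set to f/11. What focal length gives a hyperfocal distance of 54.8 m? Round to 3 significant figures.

85.0 mm

From H = f²/(N·c) + f, with f ≪ H: f ≈ √(H·N·c) = √(54800 × 11 × 0.012) = √7233.6 ≈ 85.05 mm.
Exact: f² + N·c·f − N·c·H = 0 ⇒ f = (−N·c + √((N·c)² + 4·N·c·H))/2 = (−0.132 + √28934)/2 ≈ 84.985 mm ≈ 85.0 mm.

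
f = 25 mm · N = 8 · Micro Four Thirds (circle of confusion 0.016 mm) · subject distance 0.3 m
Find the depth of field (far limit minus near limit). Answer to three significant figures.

Hyperfocal distance H = f²/(N·c) + f = 25²/(8 × 0.016) + 25 = 625/0.128 + 25 ≈ 4907.8 mm ≈ 4.908 m.
Near limit Dn = s·(H − f)/(H + s − 2f) = 300 × (4907.8 − 25) / (4907.8 + 300 − 2 × 25) = 300 × 4882.8 / 5157.8 ≈ 284.005 mm.
Far limit Df = s·(H − f)/(H − s) = 300 × (4907.8 − 25) / (4907.8 − 300) = 300 × 4882.8 / 4607.8 ≈ 317.904 mm.
Depth of field = Df − Dn = 317.904 − 284.005 ≈ 33.899 mm.

33.9 mm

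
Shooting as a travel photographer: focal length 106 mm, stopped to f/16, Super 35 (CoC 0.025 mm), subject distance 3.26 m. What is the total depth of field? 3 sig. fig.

0.741 m

Hyperfocal distance H = f²/(N·c) + f = 106²/(16 × 0.025) + 106 = 11236/0.4 + 106 ≈ 28196.0 mm ≈ 28.20 m.
Near limit Dn = s·(H − f)/(H + s − 2f) = 3260 × (28196.0 − 106) / (28196.0 + 3260 − 2 × 106) = 3260 × 28090.0 / 31244.0 ≈ 2930.91 mm.
Far limit Df = s·(H − f)/(H − s) = 3260 × (28196.0 − 106) / (28196.0 − 3260) = 3260 × 28090.0 / 24936.0 ≈ 3672.34 mm.
Depth of field = Df − Dn = 3672.34 − 2930.91 ≈ 741.43 mm ≈ 0.741 m.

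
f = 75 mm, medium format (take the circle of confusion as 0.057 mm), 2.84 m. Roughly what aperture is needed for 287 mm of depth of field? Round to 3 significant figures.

f/1.80

Write h = H − f = f²/(N·c). The thin-lens limits are Dn = s·h/(h + (s−f)) and Df = s·h/(h − (s−f)), so DoF = Df − Dn = 2·s·(s−f)·h / (h² − (s−f)²).
That is a quadratic in h: DoF·h² − 2·s·(s−f)·h − DoF·(s−f)² = 0 ⇒ h = (s−f)·(s + √(s² + DoF²)) / DoF = 2765 × (2840 + √(2840² + 287²)) / 287 = 2765 × (2840 + 2854.46) / 287 ≈ 54861 mm.
Then N = f²/(c·h) = 75² / (0.057 × 54861) = 5625 / 3127.1 ≈ 1.80.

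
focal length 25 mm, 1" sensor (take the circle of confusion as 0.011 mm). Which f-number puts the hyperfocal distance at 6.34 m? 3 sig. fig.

f/9

Rearrange H = f²/(N·c) + f for N: N = f² / ((H − f)·c).
N = 25² / ((6340 − 25) × 0.011) = 625 / 69.46 ≈ 9.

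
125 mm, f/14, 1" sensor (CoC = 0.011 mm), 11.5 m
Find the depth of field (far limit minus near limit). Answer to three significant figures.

Hyperfocal distance H = f²/(N·c) + f = 125²/(14 × 0.011) + 125 = 15625/0.154 + 125 ≈ 101586.0 mm ≈ 101.6 m.
Near limit Dn = s·(H − f)/(H + s − 2f) = 11500 × (101586.0 − 125) / (101586.0 + 11500 − 2 × 125) = 11500 × 101461.0 / 112836.0 ≈ 10340.7 mm.
Far limit Df = s·(H − f)/(H − s) = 11500 × (101586.0 − 125) / (101586.0 − 11500) = 11500 × 101461.0 / 90086.0 ≈ 12952.1 mm.
Depth of field = Df − Dn = 12952.1 − 10340.7 ≈ 2611.4 mm ≈ 2.61 m.

2.61 m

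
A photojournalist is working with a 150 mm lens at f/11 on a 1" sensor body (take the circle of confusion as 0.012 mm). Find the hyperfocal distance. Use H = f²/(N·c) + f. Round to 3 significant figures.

Hyperfocal distance H = f²/(N·c) + f = 150²/(11 × 0.012) + 150 = 22500/0.132 + 150 ≈ 170604.5 mm ≈ 171 m.

171 m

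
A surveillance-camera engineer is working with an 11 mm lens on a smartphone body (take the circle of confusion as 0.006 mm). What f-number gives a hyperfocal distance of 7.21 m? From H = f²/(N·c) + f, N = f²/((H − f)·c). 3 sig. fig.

Rearrange H = f²/(N·c) + f for N: N = f² / ((H − f)·c).
N = 11² / ((7210 − 11) × 0.006) = 121 / 43.19 ≈ 2.80.

f/2.80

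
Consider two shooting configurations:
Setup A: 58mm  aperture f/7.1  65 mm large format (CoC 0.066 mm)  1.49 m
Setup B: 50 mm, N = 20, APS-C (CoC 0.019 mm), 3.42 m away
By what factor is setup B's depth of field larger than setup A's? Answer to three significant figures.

Setup A: H = 58²/(7.1×0.066) + 58 ≈ 7236.8 mm; DoF = Df − Dn = 1861.28 − 1242.21 ≈ 619.07 mm.
Setup B: H = 50²/(20×0.019) + 50 ≈ 6628.9 mm; DoF = Df − Dn = 7011.6 − 2261.5 ≈ 4750.1 mm.
Ratio = 4750.1 / 619.07 ≈ 7.67.

7.67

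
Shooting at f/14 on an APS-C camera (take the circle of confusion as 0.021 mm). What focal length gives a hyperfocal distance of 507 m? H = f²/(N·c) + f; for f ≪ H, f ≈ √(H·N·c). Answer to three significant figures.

From H = f²/(N·c) + f, with f ≪ H: f ≈ √(H·N·c) = √(507000 × 14 × 0.021) = √149058 ≈ 386.1 mm.
The +f correction barely moves this — solving exactly, f² + N·c·f − N·c·H = 0 ⇒ f = (−N·c + √((N·c)² + 4·N·c·H))/2 = (−0.294 + √596232)/2 ≈ 385.93 mm, so f ≈ 386 mm.

386 mm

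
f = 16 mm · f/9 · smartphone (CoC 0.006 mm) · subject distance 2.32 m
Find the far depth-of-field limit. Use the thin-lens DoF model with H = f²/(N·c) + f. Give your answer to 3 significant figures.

Hyperfocal distance H = f²/(N·c) + f = 16²/(9 × 0.006) + 16 = 256/0.054 + 16 ≈ 4756.7 mm ≈ 4.757 m.
Far limit Df = s·(H − f)/(H − s) = 2320 × (4756.7 − 16) / (4756.7 − 2320) = 2320 × 4740.7 / 2436.7 ≈ 4513.6 mm ≈ 4.51 m.

4.51 m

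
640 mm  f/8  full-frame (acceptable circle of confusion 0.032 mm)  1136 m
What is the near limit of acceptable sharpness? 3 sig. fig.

Hyperfocal distance H = f²/(N·c) + f = 640²/(8 × 0.032) + 640 = 409600/0.256 + 640 ≈ 1600640.0 mm ≈ 1601 m.
Near limit Dn = s·(H − f)/(H + s − 2f) = 1136000 × (1600640.0 − 640) / (1600640.0 + 1136000 − 2 × 640) = 1136000 × 1600000.0 / 2735360.0 ≈ 664483 mm ≈ 664 m.

664 m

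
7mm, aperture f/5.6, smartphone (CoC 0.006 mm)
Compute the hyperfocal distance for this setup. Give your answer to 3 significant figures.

1.47 m

Hyperfocal distance H = f²/(N·c) + f = 7²/(5.6 × 0.006) + 7 = 49/0.0336 + 7 ≈ 1465.3 mm ≈ 1.47 m.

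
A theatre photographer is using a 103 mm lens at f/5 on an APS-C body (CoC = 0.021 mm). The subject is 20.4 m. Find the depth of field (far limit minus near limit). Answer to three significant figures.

8.54 m

Hyperfocal distance H = f²/(N·c) + f = 103²/(5 × 0.021) + 103 = 10609/0.105 + 103 ≈ 101141.1 mm ≈ 101.1 m.
Near limit Dn = s·(H − f)/(H + s − 2f) = 20400 × (101141.1 − 103) / (101141.1 + 20400 − 2 × 103) = 20400 × 101038.1 / 121335.1 ≈ 16987.5 mm.
Far limit Df = s·(H − f)/(H − s) = 20400 × (101141.1 − 103) / (101141.1 − 20400) = 20400 × 101038.1 / 80741.1 ≈ 25528.2 mm.
Depth of field = Df − Dn = 25528.2 − 16987.5 ≈ 8540.7 mm ≈ 8.54 m.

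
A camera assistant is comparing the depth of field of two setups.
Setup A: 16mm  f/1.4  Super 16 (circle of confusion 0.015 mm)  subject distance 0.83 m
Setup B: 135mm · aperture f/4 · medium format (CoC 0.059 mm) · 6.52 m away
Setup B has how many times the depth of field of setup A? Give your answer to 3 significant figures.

Setup A: H = 16²/(1.4×0.015) + 16 ≈ 12206.5 mm; DoF = Df − Dn = 889.39 − 778.05 ≈ 111.34 mm.
Setup B: H = 135²/(4×0.059) + 135 ≈ 77359.6 mm; DoF = Df − Dn = 7107.7 − 6022.1 ≈ 1085.6 mm.
Ratio = 1085.6 / 111.34 ≈ 9.75.

9.75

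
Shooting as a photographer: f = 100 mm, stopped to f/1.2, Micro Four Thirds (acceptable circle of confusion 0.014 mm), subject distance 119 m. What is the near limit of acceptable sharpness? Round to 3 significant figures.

99.2 m

Hyperfocal distance H = f²/(N·c) + f = 100²/(1.2 × 0.014) + 100 = 10000/0.0168 + 100 ≈ 595338.1 mm ≈ 595.3 m.
Near limit Dn = s·(H − f)/(H + s − 2f) = 119000 × (595338.1 − 100) / (595338.1 + 119000 − 2 × 100) = 119000 × 595238.1 / 714138.1 ≈ 99187 mm ≈ 99.2 m.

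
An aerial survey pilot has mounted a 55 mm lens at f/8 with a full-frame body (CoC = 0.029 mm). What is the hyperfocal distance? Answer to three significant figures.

Hyperfocal distance H = f²/(N·c) + f = 55²/(8 × 0.029) + 55 = 3025/0.232 + 55 ≈ 13093.8 mm ≈ 13.1 m.

13.1 m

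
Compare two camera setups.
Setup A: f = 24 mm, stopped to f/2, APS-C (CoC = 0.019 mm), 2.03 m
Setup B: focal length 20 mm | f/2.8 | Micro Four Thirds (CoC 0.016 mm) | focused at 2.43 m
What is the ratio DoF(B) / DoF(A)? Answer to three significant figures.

Setup A: H = 24²/(2×0.019) + 24 ≈ 15181.9 mm; DoF = Df − Dn = 2339.63 − 1792.75 ≈ 546.88 mm.
Setup B: H = 20²/(2.8×0.016) + 20 ≈ 8948.6 mm; DoF = Df − Dn = 3328.4 − 1913.5 ≈ 1414.9 mm.
Ratio = 1414.9 / 546.88 ≈ 2.59.

2.59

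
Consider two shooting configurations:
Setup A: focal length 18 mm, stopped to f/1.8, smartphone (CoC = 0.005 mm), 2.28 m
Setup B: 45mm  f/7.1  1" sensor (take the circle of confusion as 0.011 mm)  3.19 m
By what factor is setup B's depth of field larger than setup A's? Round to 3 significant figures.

2.73

Setup A: H = 18²/(1.8×0.005) + 18 ≈ 36018.0 mm; DoF = Df − Dn = 2432.87 − 2145.21 ≈ 287.66 mm.
Setup B: H = 45²/(7.1×0.011) + 45 ≈ 25973.3 mm; DoF = Df − Dn = 3630.35 − 2844.92 ≈ 785.43 mm.
Ratio = 785.43 / 287.66 ≈ 2.73.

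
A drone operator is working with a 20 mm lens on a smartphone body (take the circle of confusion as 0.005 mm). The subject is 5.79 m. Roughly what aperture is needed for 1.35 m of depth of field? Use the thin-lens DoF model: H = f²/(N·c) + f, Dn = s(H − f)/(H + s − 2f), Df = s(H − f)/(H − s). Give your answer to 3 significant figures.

f/1.59

Write h = H − f = f²/(N·c). The thin-lens limits are Dn = s·h/(h + (s−f)) and Df = s·h/(h − (s−f)), so DoF = Df − Dn = 2·s·(s−f)·h / (h² − (s−f)²).
That is a quadratic in h: DoF·h² − 2·s·(s−f)·h − DoF·(s−f)² = 0 ⇒ h = (s−f)·(s + √(s² + DoF²)) / DoF = 5770 × (5790 + √(5790² + 1350²)) / 1350 = 5770 × (5790 + 5945.30) / 1350 ≈ 50158 mm.
Then N = f²/(c·h) = 20² / (0.005 × 50158) = 400 / 250.79 ≈ 1.59.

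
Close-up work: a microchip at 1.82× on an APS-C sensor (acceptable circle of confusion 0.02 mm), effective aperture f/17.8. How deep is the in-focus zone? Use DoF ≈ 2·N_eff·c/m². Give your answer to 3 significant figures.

At magnification m, DoF ≈ 2·N_eff·c/m² = 2 × 17.8 × 0.02 / 1.82² = 0.712 / 3.312 ≈ 0.215 mm.

0.215 mm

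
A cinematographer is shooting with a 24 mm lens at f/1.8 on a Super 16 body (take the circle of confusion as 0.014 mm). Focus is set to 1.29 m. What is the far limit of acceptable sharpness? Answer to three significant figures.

1.37 m

Hyperfocal distance H = f²/(N·c) + f = 24²/(1.8 × 0.014) + 24 = 576/0.0252 + 24 ≈ 22881.1 mm ≈ 22.88 m.
Far limit Df = s·(H − f)/(H − s) = 1290 × (22881.1 − 24) / (22881.1 − 1290) = 1290 × 22857.1 / 21591.1 ≈ 1365.6 mm ≈ 1.37 m.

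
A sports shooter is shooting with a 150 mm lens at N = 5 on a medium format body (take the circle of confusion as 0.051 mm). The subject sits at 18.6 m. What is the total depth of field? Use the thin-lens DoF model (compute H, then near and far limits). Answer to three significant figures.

8.13 m

Hyperfocal distance H = f²/(N·c) + f = 150²/(5 × 0.051) + 150 = 22500/0.255 + 150 ≈ 88385.3 mm ≈ 88.39 m.
Near limit Dn = s·(H − f)/(H + s − 2f) = 18600 × (88385.3 − 150) / (88385.3 + 18600 − 2 × 150) = 18600 × 88235.3 / 106685.3 ≈ 15383.3 mm.
Far limit Df = s·(H − f)/(H − s) = 18600 × (88385.3 − 150) / (88385.3 − 18600) = 18600 × 88235.3 / 69785.3 ≈ 23517.5 mm.
Depth of field = Df − Dn = 23517.5 − 15383.3 ≈ 8134.2 mm ≈ 8.13 m.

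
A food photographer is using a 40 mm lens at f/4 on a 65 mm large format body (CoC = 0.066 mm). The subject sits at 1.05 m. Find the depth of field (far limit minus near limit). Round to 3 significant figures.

Hyperfocal distance H = f²/(N·c) + f = 40²/(4 × 0.066) + 40 = 1600/0.264 + 40 ≈ 6100.6 mm ≈ 6.101 m.
Near limit Dn = s·(H − f)/(H + s − 2f) = 1050 × (6100.6 − 40) / (6100.6 + 1050 − 2 × 40) = 1050 × 6060.6 / 7070.6 ≈ 900.01 mm.
Far limit Df = s·(H − f)/(H − s) = 1050 × (6100.6 − 40) / (6100.6 − 1050) = 1050 × 6060.6 / 5050.6 ≈ 1259.97 mm.
Depth of field = Df − Dn = 1259.97 − 900.01 ≈ 359.96 mm.

360 mm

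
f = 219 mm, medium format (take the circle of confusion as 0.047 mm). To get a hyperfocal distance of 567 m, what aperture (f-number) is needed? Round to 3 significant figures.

f/1.80

Rearrange H = f²/(N·c) + f for N: N = f² / ((H − f)·c).
N = 219² / ((567000 − 219) × 0.047) = 47961 / 26639 ≈ 1.80.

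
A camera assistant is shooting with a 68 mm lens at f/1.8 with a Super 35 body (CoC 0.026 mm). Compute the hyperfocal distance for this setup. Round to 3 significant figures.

Hyperfocal distance H = f²/(N·c) + f = 68²/(1.8 × 0.026) + 68 = 4624/0.0468 + 68 ≈ 98871.4 mm ≈ 98.9 m.

98.9 m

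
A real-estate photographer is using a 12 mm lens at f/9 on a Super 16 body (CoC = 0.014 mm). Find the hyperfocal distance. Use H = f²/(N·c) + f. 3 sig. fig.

1.15 m

Hyperfocal distance H = f²/(N·c) + f = 12²/(9 × 0.014) + 12 = 144/0.126 + 12 ≈ 1154.9 mm ≈ 1.15 m.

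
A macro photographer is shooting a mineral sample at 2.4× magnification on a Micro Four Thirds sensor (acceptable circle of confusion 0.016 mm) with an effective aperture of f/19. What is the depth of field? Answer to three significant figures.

At magnification m, DoF ≈ 2·N_eff·c/m² = 2 × 19 × 0.016 / 2.4² = 0.608 / 5.76 ≈ 0.106 mm.

0.106 mm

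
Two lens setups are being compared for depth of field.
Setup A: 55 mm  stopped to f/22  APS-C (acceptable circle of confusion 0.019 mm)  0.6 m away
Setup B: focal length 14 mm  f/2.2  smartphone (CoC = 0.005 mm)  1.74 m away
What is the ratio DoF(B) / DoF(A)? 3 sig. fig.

3.74

Setup A: H = 55²/(22×0.019) + 55 ≈ 7291.8 mm; DoF = Df − Dn = 648.865 − 557.979 ≈ 90.886 mm.
Setup B: H = 14²/(2.2×0.005) + 14 ≈ 17832.2 mm; DoF = Df − Dn = 1926.63 − 1586.34 ≈ 340.29 mm.
Ratio = 340.29 / 90.886 ≈ 3.74.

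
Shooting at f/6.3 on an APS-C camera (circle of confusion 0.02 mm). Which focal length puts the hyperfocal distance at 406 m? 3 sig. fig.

226 mm

From H = f²/(N·c) + f, with f ≪ H: f ≈ √(H·N·c) = √(406000 × 6.3 × 0.02) = √51156 ≈ 226.2 mm.
The +f correction barely moves this — solving exactly, f² + N·c·f − N·c·H = 0 ⇒ f = (−N·c + √((N·c)² + 4·N·c·H))/2 = (−0.126 + √204624)/2 ≈ 226.11 mm, so f ≈ 226 mm.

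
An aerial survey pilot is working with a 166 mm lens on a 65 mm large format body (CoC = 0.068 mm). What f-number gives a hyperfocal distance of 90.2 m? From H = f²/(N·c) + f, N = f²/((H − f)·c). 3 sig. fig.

Rearrange H = f²/(N·c) + f for N: N = f² / ((H − f)·c).
N = 166² / ((90200 − 166) × 0.068) = 27556 / 6122 ≈ 4.50.

f/4.50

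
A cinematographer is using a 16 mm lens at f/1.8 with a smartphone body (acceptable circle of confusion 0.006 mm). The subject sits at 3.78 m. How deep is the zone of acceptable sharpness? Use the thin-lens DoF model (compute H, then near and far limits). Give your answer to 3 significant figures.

1.23 m

Hyperfocal distance H = f²/(N·c) + f = 16²/(1.8 × 0.006) + 16 = 256/0.0108 + 16 ≈ 23719.7 mm ≈ 23.72 m.
Near limit Dn = s·(H − f)/(H + s − 2f) = 3780 × (23719.7 − 16) / (23719.7 + 3780 − 2 × 16) = 3780 × 23703.7 / 27467.7 ≈ 3262.0 mm.
Far limit Df = s·(H − f)/(H − s) = 3780 × (23719.7 − 16) / (23719.7 − 3780) = 3780 × 23703.7 / 19939.7 ≈ 4493.5 mm.
Depth of field = Df − Dn = 4493.5 − 3262.0 ≈ 1231.5 mm ≈ 1.23 m.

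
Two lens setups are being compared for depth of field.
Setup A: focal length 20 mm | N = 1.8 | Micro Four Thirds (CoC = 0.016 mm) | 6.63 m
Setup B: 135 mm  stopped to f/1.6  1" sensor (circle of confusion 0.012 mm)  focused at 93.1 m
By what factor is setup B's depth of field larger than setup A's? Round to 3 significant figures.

Setup A: H = 20²/(1.8×0.016) + 20 ≈ 13908.9 mm; DoF = Df − Dn = 12650.7 − 4492.1 ≈ 8158.6 mm.
Setup B: H = 135²/(1.6×0.012) + 135 ≈ 949353.7 mm; DoF = Df − Dn = 103208 − 84795 ≈ 18413 mm.
Ratio = 18413 / 8158.6 ≈ 2.26.

2.26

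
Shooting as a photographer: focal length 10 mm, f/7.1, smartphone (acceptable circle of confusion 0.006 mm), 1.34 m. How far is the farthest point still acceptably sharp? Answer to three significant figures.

Hyperfocal distance H = f²/(N·c) + f = 10²/(7.1 × 0.006) + 10 = 100/0.0426 + 10 ≈ 2357.4 mm ≈ 2.357 m.
Far limit Df = s·(H − f)/(H − s) = 1340 × (2357.4 − 10) / (2357.4 − 1340) = 1340 × 2347.4 / 1017.4 ≈ 3091.7 mm ≈ 3.09 m.

3.09 m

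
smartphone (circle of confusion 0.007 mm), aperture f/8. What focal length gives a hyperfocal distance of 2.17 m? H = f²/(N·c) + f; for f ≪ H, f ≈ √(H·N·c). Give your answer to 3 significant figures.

From H = f²/(N·c) + f, with f ≪ H: f ≈ √(H·N·c) = √(2170 × 8 × 0.007) = √121.52 ≈ 11.02 mm.
The +f correction barely moves this — solving exactly, f² + N·c·f − N·c·H = 0 ⇒ f = (−N·c + √((N·c)² + 4·N·c·H))/2 = (−0.056 + √486.08)/2 ≈ 10.996 mm, so f ≈ 11.0 mm.

11.0 mm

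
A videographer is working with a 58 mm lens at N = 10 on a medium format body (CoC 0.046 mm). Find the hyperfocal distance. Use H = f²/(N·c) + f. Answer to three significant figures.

Hyperfocal distance H = f²/(N·c) + f = 58²/(10 × 0.046) + 58 = 3364/0.46 + 58 ≈ 7371.0 mm ≈ 7.37 m.

7.37 m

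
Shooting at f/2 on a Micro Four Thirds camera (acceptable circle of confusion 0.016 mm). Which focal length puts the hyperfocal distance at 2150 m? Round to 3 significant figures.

262 mm

From H = f²/(N·c) + f, with f ≪ H: f ≈ √(H·N·c) = √(2150000 × 2 × 0.016) = √68800 ≈ 262.3 mm.
The +f correction barely moves this — solving exactly, f² + N·c·f − N·c·H = 0 ⇒ f = (−N·c + √((N·c)² + 4·N·c·H))/2 = (−0.032 + √275200)/2 ≈ 262.28 mm, so f ≈ 262 mm.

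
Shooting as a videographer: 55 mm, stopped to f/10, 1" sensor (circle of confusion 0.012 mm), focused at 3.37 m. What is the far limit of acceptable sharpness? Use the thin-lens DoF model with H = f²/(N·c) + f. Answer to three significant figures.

Hyperfocal distance H = f²/(N·c) + f = 55²/(10 × 0.012) + 55 = 3025/0.12 + 55 ≈ 25263.3 mm ≈ 25.26 m.
Far limit Df = s·(H − f)/(H − s) = 3370 × (25263.3 − 55) / (25263.3 − 3370) = 3370 × 25208.3 / 21893.3 ≈ 3880.3 mm ≈ 3.88 m.

3.88 m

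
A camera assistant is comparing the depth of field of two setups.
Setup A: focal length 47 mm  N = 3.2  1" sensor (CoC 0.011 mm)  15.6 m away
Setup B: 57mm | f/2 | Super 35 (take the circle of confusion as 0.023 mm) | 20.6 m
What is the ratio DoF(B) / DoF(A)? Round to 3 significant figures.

Setup A: H = 47²/(3.2×0.011) + 47 ≈ 62802.7 mm; DoF = Df − Dn = 20740.1 − 12501.7 ≈ 8238.4 mm.
Setup B: H = 57²/(2×0.023) + 57 ≈ 70687.4 mm; DoF = Df − Dn = 29049 − 15958 ≈ 13091 mm.
Ratio = 13091 / 8238.4 ≈ 1.59.

1.59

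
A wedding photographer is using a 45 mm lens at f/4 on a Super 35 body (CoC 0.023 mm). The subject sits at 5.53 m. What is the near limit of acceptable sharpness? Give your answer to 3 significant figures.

Hyperfocal distance H = f²/(N·c) + f = 45²/(4 × 0.023) + 45 = 2025/0.092 + 45 ≈ 22055.9 mm ≈ 22.06 m.
Near limit Dn = s·(H − f)/(H + s − 2f) = 5530 × (22055.9 − 45) / (22055.9 + 5530 − 2 × 45) = 5530 × 22010.9 / 27495.9 ≈ 4426.9 mm ≈ 4.43 m.

4.43 m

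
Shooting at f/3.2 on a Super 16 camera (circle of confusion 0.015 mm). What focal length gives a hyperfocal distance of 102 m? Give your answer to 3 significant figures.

From H = f²/(N·c) + f, with f ≪ H: f ≈ √(H·N·c) = √(102000 × 3.2 × 0.015) = √4896.0 ≈ 69.97 mm.
Exact: f² + N·c·f − N·c·H = 0 ⇒ f = (−N·c + √((N·c)² + 4·N·c·H))/2 = (−0.048 + √19584)/2 ≈ 69.947 mm ≈ 69.9 mm.

69.9 mm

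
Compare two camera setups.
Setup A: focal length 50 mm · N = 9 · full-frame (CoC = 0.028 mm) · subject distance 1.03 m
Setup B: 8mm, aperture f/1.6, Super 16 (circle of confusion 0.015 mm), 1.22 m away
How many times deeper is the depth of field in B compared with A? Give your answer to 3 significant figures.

6.80

Setup A: H = 50²/(9×0.028) + 50 ≈ 9970.6 mm; DoF = Df − Dn = 1142.90 − 937.40 ≈ 205.50 mm.
Setup B: H = 8²/(1.6×0.015) + 8 ≈ 2674.7 mm; DoF = Df − Dn = 2236.5 − 838.8 ≈ 1397.7 mm.
Ratio = 1397.7 / 205.50 ≈ 6.80.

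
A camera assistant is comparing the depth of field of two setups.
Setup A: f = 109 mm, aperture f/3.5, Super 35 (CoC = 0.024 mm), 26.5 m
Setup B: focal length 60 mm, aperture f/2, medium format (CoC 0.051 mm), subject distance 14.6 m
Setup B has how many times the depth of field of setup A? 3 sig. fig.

1.41

Setup A: H = 109²/(3.5×0.024) + 109 ≈ 141549.5 mm; DoF = Df − Dn = 32579 − 22333 ≈ 10246 mm.
Setup B: H = 60²/(2×0.051) + 60 ≈ 35354.1 mm; DoF = Df − Dn = 24829 − 10340 ≈ 14489 mm.
Ratio = 14489 / 10246 ≈ 1.41.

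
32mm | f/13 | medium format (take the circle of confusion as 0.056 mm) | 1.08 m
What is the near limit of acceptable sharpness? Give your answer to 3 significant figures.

Hyperfocal distance H = f²/(N·c) + f = 32²/(13 × 0.056) + 32 = 1024/0.728 + 32 ≈ 1438.6 mm ≈ 1.439 m.
Near limit Dn = s·(H − f)/(H + s − 2f) = 1080 × (1438.6 − 32) / (1438.6 + 1080 − 2 × 32) = 1080 × 1406.6 / 2454.6 ≈ 618.89 mm ≈ 0.619 m.

0.619 m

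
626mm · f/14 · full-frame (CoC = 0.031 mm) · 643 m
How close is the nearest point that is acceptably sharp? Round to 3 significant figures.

376 m

Hyperfocal distance H = f²/(N·c) + f = 626²/(14 × 0.031) + 626 = 391876/0.434 + 626 ≈ 903566.1 mm ≈ 903.6 m.
Near limit Dn = s·(H − f)/(H + s − 2f) = 643000 × (903566.1 − 626) / (903566.1 + 643000 − 2 × 626) = 643000 × 902940.1 / 1545314.1 ≈ 375710 mm ≈ 376 m.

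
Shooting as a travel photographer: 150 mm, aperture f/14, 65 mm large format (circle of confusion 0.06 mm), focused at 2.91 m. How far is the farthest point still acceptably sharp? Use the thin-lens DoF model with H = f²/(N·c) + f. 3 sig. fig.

Hyperfocal distance H = f²/(N·c) + f = 150²/(14 × 0.06) + 150 = 22500/0.84 + 150 ≈ 26935.7 mm ≈ 26.94 m.
Far limit Df = s·(H − f)/(H − s) = 2910 × (26935.7 − 150) / (26935.7 − 2910) = 2910 × 26785.7 / 24025.7 ≈ 3244.3 mm ≈ 3.24 m.

3.24 m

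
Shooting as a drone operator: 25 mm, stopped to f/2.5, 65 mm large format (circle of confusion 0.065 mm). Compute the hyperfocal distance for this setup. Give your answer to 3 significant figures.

3.87 m

Hyperfocal distance H = f²/(N·c) + f = 25²/(2.5 × 0.065) + 25 = 625/0.1625 + 25 ≈ 3871.2 mm ≈ 3.87 m.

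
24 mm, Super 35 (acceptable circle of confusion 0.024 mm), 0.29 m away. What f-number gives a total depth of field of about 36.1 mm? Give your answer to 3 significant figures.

Write h = H − f = f²/(N·c). The thin-lens limits are Dn = s·h/(h + (s−f)) and Df = s·h/(h − (s−f)), so DoF = Df − Dn = 2·s·(s−f)·h / (h² − (s−f)²).
That is a quadratic in h: DoF·h² − 2·s·(s−f)·h − DoF·(s−f)² = 0 ⇒ h = (s−f)·(s + √(s² + DoF²)) / DoF = 266 × (290 + √(290² + 36.1²)) / 36.1 = 266 × (290 + 292.238) / 36.1 ≈ 4290.2 mm.
Then N = f²/(c·h) = 24² / (0.024 × 4290.2) = 576 / 102.96 ≈ 5.59.

f/5.59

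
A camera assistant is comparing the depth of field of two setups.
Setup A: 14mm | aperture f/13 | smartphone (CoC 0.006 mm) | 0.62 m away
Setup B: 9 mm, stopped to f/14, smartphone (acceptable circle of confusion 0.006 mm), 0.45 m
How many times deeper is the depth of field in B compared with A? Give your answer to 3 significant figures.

1.64

Setup A: H = 14²/(13×0.006) + 14 ≈ 2526.8 mm; DoF = Df − Dn = 817.04 − 499.53 ≈ 317.51 mm.
Setup B: H = 9²/(14×0.006) + 9 ≈ 973.3 mm; DoF = Df − Dn = 829.24 − 308.78 ≈ 520.46 mm.
Ratio = 520.46 / 317.51 ≈ 1.64.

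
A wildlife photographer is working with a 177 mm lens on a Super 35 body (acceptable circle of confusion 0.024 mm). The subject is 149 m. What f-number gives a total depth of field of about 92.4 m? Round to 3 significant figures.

f/2.50

Write h = H − f = f²/(N·c). The thin-lens limits are Dn = s·h/(h + (s−f)) and Df = s·h/(h − (s−f)), so DoF = Df − Dn = 2·s·(s−f)·h / (h² − (s−f)²).
That is a quadratic in h: DoF·h² − 2·s·(s−f)·h − DoF·(s−f)² = 0 ⇒ h = (s−f)·(s + √(s² + DoF²)) / DoF = 148823 × (149000 + √(149000² + 92400²)) / 92400 = 148823 × (149000 + 175325) / 92400 ≈ 522370 mm.
Then N = f²/(c·h) = 177² / (0.024 × 522370) = 31329 / 12537 ≈ 2.50.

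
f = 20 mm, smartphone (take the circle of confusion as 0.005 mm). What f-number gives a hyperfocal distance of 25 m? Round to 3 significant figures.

f/3.20

Rearrange H = f²/(N·c) + f for N: N = f² / ((H − f)·c).
N = 20² / ((25000 − 20) × 0.005) = 400 / 124.9 ≈ 3.20.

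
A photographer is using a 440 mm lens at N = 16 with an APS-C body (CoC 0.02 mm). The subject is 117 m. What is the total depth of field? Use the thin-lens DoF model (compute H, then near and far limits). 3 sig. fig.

Hyperfocal distance H = f²/(N·c) + f = 440²/(16 × 0.02) + 440 = 193600/0.32 + 440 ≈ 605440.0 mm ≈ 605.4 m.
Near limit Dn = s·(H − f)/(H + s − 2f) = 117000 × (605440.0 − 440) / (605440.0 + 117000 − 2 × 440) = 117000 × 605000.0 / 721560.0 ≈ 98100 mm.
Far limit Df = s·(H − f)/(H − s) = 117000 × (605440.0 − 440) / (605440.0 − 117000) = 117000 × 605000.0 / 488440.0 ≈ 144921 mm.
Depth of field = Df − Dn = 144921 − 98100 ≈ 46821 mm ≈ 46.8 m.

46.8 m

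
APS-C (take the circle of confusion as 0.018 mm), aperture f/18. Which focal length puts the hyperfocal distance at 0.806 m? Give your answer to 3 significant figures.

From H = f²/(N·c) + f, with f ≪ H: f ≈ √(H·N·c) = √(806 × 18 × 0.018) = √261.14 ≈ 16.16 mm.
Exact: f² + N·c·f − N·c·H = 0 ⇒ f = (−N·c + √((N·c)² + 4·N·c·H))/2 = (−0.324 + √1044.7)/2 ≈ 15.999 mm ≈ 16.0 mm.

16.0 mm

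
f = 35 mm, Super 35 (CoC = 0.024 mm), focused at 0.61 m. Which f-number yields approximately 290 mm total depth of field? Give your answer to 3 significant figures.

f/20

Write h = H − f = f²/(N·c). The thin-lens limits are Dn = s·h/(h + (s−f)) and Df = s·h/(h − (s−f)), so DoF = Df − Dn = 2·s·(s−f)·h / (h² − (s−f)²).
That is a quadratic in h: DoF·h² − 2·s·(s−f)·h − DoF·(s−f)² = 0 ⇒ h = (s−f)·(s + √(s² + DoF²)) / DoF = 575 × (610 + √(610² + 290²)) / 290 = 575 × (610 + 675.426) / 290 ≈ 2548.7 mm.
Then N = f²/(c·h) = 35² / (0.024 × 2548.7) = 1225 / 61.169 ≈ 20.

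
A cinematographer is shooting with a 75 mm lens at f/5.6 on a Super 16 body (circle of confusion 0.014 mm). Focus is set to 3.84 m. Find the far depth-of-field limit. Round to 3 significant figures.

4.05 m

Hyperfocal distance H = f²/(N·c) + f = 75²/(5.6 × 0.014) + 75 = 5625/0.0784 + 75 ≈ 71822.4 mm ≈ 71.82 m.
Far limit Df = s·(H − f)/(H − s) = 3840 × (71822.4 − 75) / (71822.4 − 3840) = 3840 × 71747.4 / 67982.4 ≈ 4052.7 mm ≈ 4.05 m.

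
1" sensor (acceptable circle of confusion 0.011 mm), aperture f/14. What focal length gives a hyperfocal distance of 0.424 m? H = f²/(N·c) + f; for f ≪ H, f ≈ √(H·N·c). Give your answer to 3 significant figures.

8.00 mm

From H = f²/(N·c) + f, with f ≪ H: f ≈ √(H·N·c) = √(424 × 14 × 0.011) = √65.296 ≈ 8.081 mm.
Exact: f² + N·c·f − N·c·H = 0 ⇒ f = (−N·c + √((N·c)² + 4·N·c·H))/2 = (−0.154 + √261.21)/2 ≈ 8.0040 mm ≈ 8.00 mm.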